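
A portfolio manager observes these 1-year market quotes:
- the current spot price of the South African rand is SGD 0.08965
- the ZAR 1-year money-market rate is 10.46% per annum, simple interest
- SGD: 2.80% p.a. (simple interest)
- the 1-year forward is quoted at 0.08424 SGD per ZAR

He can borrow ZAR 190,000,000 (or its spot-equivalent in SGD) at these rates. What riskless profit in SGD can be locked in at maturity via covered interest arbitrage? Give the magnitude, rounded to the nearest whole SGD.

T = 1 year.
Route A — deposit ZAR, sell forward: 190,000,000 × 1.104600 × 0.08424 = SGD 17,679,785.76.
Route B — convert at spot, deposit SGD: 190,000,000 × 0.08965 × 1.028000 = SGD 17,510,438.00.
The quoted forward overvalues ZAR, so borrow SGD, buy ZAR at spot, deposit the ZAR at 10.46%, and sell the proceeds forward at 0.08424.
The gap between the two covered legs is SGD 169,348.

SGD 169,348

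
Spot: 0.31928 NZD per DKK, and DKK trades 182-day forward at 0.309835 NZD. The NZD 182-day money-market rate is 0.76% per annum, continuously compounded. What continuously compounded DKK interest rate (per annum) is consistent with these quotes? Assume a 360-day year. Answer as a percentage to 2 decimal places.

T = 182/360 years.
CIP gives F = S · g_NZD/g_DKK, so g_NZD/g_DKK = 0.309835/0.31928 = 0.9704178.
NZD growth factor: e^(0.0076×182/360) = 1.0038496.
Hence g_DKK = 1.0344509.
r = ln(1.0344509)/(182/360) = 0.066997 → 6.70%.

6.70%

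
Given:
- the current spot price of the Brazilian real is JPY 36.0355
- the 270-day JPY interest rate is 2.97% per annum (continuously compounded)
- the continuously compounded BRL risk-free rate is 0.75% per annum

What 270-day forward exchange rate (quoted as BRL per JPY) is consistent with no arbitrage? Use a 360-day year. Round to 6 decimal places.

T = 270/360 years.
JPY accumulates by e^(0.0297×270/360) = 1.0225249.
BRL accumulates by e^(0.0075×270/360) = 1.0056409.
Forward (JPY per BRL) = 36.0355 × 1.0225249 / 1.0056409 = 36.64051.
Quoted the other way: 1/36.64051 = 0.027292 BRL per JPY.

0.027292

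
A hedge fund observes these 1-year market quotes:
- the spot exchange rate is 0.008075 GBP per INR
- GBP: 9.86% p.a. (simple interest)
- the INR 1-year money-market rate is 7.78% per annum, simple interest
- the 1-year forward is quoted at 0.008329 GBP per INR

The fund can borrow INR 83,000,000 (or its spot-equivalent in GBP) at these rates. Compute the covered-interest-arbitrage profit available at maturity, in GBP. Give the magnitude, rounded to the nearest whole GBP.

GBP 8,781

T = 1 year.
Keep in INR, deliver into the forward: 83,000,000·1.077800·0.008329 = GBP 745,090.68.
Swap to GBP now, deposit: 83,000,000·0.008075·1.098600 = GBP 736,309.19.
The quoted forward overvalues INR, so borrow GBP, buy INR at spot, deposit the INR at 7.78%, and sell the proceeds forward at 0.008329.
Profit = 745,090.68 − 736,309.19 = GBP 8,781.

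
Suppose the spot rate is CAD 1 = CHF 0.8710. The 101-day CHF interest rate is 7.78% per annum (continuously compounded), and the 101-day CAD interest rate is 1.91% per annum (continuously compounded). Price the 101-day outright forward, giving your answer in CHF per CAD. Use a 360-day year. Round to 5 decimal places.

T = 101/360 years.
Growth of 1 CHF over T: e^(0.0778×101/360) = 1.0220672.
Growth of 1 CAD over T: e^(0.0191×101/360) = 1.005373.
So F = 0.871 × 1.0220672 / 1.005373 = 0.8854629 (CHF/CAD).

0.88546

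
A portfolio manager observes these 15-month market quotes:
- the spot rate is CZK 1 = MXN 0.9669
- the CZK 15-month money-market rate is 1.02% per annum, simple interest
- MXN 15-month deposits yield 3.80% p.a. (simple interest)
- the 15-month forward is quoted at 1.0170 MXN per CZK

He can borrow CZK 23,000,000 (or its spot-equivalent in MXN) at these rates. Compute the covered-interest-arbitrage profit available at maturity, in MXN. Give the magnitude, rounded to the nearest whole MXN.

T = 15/12 years.
Invest the CZK and cover forward: 23,000,000 × 1.012750 × 1.0170 = MXN 23,689,235.25.
Convert at spot and invest in MXN: 23,000,000 × 0.9669 × 1.047500 = MXN 23,295,038.25.
The quoted forward overvalues CZK, so borrow MXN, buy CZK at spot, deposit the CZK at 1.02%, and sell the proceeds forward at 1.0170.
Profit = 23,689,235.25 − 23,295,038.25 = MXN 394,197.

MXN 394,197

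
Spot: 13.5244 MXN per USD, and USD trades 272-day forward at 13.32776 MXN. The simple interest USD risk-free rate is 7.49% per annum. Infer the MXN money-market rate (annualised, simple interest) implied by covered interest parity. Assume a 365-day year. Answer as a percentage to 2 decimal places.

5.43%

T = 272/365 years.
By CIP, F/S equals the MXN-to-USD growth ratio: 13.32776/13.5244 = 0.9854604.
The USD side grows by 1 + 0.0749×272/365 = 1.0558159.
Hence g_MXN = 1.0404648.
(1.0404648 − 1)/T = 0.054300, i.e. 5.43%.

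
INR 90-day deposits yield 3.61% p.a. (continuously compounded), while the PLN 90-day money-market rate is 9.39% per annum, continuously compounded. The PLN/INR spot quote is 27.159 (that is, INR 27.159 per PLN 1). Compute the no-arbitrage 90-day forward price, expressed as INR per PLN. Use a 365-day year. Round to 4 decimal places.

T = 90/365 years.
Growth of 1 INR over T: e^(0.0361×90/365) = 1.0089411.
Growth of 1 PLN over T: e^(0.0939×90/365) = 1.02342355.
Forward (INR per PLN) = 27.159 × 1.0089411 / 1.02342355 = 26.774673.

26.7747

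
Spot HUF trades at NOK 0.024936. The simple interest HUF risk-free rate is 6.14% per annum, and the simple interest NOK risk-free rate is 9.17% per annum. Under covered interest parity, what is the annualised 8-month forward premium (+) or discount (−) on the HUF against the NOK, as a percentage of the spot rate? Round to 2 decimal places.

+2.91%

T = 8/12 years.
No-arbitrage forward: 0.024936 × 1.0611333 / 1.0409333 = 0.025419900 NOK/HUF.
(F − S)/S ÷ T = (0.025419900 − 0.024936)/0.024936/(8/12) = 0.029109 → 2.91%.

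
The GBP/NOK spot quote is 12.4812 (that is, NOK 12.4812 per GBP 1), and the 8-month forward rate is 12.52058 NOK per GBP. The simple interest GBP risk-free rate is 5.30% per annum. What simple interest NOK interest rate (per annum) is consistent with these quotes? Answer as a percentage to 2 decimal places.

T = 8/12 years.
CIP gives F = S · g_NOK/g_GBP, so g_NOK/g_GBP = 12.52058/12.4812 = 1.0031551.
GBP growth factor: 1 + 0.0530×8/12 = 1.0353333.
Hence g_NOK = 1.0385999.
(1.0385999 − 1)/T = 0.057900, i.e. 5.79%.

5.79%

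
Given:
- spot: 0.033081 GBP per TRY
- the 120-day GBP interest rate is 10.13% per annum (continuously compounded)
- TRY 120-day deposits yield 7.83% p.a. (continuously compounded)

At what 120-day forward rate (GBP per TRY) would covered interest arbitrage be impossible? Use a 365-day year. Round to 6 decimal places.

0.033332

T = 120/365 years.
GBP growth factor: e^(0.1013×120/365) = 1.0338649.
TRY growth factor: e^(0.0783×120/365) = 1.0260767.
So F = 0.033081 × 1.0338649 / 1.0260767 = 0.03333209 (GBP/TRY).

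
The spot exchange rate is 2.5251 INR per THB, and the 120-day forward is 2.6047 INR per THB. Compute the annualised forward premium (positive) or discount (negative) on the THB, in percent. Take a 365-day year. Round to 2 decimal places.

+9.59%

T = 120/365 years.
Period premium: (2.6047 − 2.5251)/2.5251 = 0.0315235.
×(1/T) gives 9.59% p.a.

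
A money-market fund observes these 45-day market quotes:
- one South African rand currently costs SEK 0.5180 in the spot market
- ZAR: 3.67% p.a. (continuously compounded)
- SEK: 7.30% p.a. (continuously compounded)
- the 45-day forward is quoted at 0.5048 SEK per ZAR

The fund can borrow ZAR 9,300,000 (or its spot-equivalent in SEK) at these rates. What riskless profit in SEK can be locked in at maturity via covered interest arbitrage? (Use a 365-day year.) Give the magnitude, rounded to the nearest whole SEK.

T = 45/365 years.
Keep in ZAR, deliver into the forward: 9,300,000·1.004534909·0.5048 = SEK 4,715,929.77.
Swap to SEK now, deposit: 9,300,000·0.5180·1.009040622 = SEK 4,860,952.29.
The quoted forward undervalues ZAR, so borrow ZAR, convert to SEK at spot, deposit the SEK at 7.30%, and buy ZAR forward at 0.5048 to cover the loan.
Profit = 4,860,952.29 − 4,715,929.77 = SEK 145,023.

SEK 145,023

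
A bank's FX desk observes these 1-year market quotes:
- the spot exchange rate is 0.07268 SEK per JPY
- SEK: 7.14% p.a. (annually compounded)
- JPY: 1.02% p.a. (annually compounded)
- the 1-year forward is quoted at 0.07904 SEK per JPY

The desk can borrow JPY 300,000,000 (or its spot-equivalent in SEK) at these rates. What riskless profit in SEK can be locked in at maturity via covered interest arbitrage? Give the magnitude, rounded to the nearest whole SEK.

SEK 593,057

T = 1 year.
Invest the JPY and cover forward: 300,000,000 × 1.010200 × 0.07904 = SEK 23,953,862.40.
Convert at spot and invest in SEK: 300,000,000 × 0.07268 × 1.071400 = SEK 23,360,805.60.
The quoted forward overvalues JPY, so borrow SEK, buy JPY at spot, deposit the JPY at 1.02%, and sell the proceeds forward at 0.07904.
Profit = 23,953,862.40 − 23,360,805.60 = SEK 593,057.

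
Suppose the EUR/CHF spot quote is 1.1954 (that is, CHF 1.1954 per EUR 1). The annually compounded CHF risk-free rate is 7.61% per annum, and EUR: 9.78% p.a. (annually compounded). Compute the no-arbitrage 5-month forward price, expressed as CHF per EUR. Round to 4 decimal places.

T = 5/12 years.
Growth of 1 CHF over T: (1 + 0.0761)^(5/12) = 1.0310315.
EUR growth factor: (1 + 0.0978)^(5/12) = 1.0396441.
CIP: F = S · (grow CHF)/(grow EUR) = 1.1954 × 1.0310315/1.0396441 = 1.185497 CHF per EUR.

1.1855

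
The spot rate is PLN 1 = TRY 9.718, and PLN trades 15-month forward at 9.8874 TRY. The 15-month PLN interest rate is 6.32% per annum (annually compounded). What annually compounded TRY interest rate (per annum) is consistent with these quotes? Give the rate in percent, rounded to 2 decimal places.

T = 15/12 years.
By CIP, F/S equals the TRY-to-PLN growth ratio: 9.8874/9.718 = 1.0174316.
The PLN side grows by (1 + 0.0632)^(15/12) = 1.0796145.
So the TRY growth factor = 1.0984339.
Annualise: 1.0984339^(12/15) − 1 = 0.078001 = 7.80%.

7.80%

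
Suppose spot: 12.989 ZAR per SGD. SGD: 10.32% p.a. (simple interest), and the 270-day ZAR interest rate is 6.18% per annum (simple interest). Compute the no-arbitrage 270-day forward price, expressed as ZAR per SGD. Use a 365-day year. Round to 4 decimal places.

T = 270/365 years.
ZAR growth factor: 1 + 0.0618×270/365 = 1.04571507.
Growth of 1 SGD over T: 1 + 0.1032×270/365 = 1.07633973.
Forward (ZAR per SGD) = 12.989 × 1.04571507 / 1.07633973 = 12.619429.

12.6194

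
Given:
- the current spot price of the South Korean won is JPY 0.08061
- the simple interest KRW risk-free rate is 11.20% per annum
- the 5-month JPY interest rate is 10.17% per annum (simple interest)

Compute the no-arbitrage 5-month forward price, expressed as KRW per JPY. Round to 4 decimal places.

12.4565

T = 5/12 years.
JPY growth factor: 1 + 0.1017×5/12 = 1.042375.
Growth of 1 KRW over T: 1 + 0.1120×5/12 = 1.04666667.
CIP: F = S · (grow JPY)/(grow KRW) = 0.08061 × 1.042375/1.04666667 = 0.080279473 JPY per KRW.
Invert for KRW per JPY: 1 / 0.080279473 = 12.4565.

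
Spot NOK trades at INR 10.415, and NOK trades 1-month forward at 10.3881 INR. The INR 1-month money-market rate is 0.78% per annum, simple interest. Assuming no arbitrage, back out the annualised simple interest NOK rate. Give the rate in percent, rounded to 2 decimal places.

T = 1/12 years.
F/S = 10.3881/10.415 = 0.9974172 = (growth of INR) / (growth of NOK).
INR growth factor: 1 + 0.0078×1/12 = 1.000650.
Hence g_NOK = 1.0032412.
r = (1.0032412 − 1)/(1/12) = 0.038894 → 3.89%.

3.89%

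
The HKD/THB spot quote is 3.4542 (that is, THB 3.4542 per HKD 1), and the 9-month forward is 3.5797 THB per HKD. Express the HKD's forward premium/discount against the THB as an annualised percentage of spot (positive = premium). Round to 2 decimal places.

T = 9/12 years.
Period premium: (3.5797 − 3.4542)/3.4542 = 0.0363326.
×(1/T) gives 4.84% p.a.

+4.84%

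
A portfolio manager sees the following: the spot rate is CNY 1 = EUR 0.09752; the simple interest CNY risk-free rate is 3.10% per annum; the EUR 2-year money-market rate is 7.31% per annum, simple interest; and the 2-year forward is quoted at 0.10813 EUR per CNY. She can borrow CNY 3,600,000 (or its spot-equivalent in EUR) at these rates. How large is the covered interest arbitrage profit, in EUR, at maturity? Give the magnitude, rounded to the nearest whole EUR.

T = 2 years.
Route A — deposit CNY, sell forward: 3,600,000 × 1.062000 × 0.10813 = EUR 413,402.62.
Route B — convert at spot, deposit EUR: 3,600,000 × 0.09752 × 1.146200 = EUR 402,398.73.
The quoted forward overvalues CNY, so borrow EUR, buy CNY at spot, deposit the CNY at 3.10%, and sell the proceeds forward at 0.10813.
Arbitrage profit = |413,402.62 − 402,398.73| = EUR 11,004.

EUR 11,004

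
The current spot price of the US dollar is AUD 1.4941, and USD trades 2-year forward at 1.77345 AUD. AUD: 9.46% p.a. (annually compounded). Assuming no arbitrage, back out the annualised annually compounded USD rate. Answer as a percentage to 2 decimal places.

T = 2 years.
CIP gives F = S · g_AUD/g_USD, so g_AUD/g_USD = 1.77345/1.4941 = 1.1869687.
The AUD side grows by (1 + 0.0946)^2 = 1.1981492.
Hence g_USD = 1.0094194.
r = 1.0094194^(1/2) − 1 = 0.004699 → 0.47%.

0.47%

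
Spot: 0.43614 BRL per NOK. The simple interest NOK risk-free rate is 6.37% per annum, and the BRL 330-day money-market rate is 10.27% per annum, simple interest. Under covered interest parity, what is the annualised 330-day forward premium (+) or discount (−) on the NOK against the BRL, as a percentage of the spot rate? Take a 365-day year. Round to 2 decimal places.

+3.69%

T = 330/365 years.
F = S · g_BRL/g_NOK = 0.43614 × 1.0928521/1.0575918 = 0.45068099.
Annualised premium = (F − S)/S × (1/T) = (0.45068099 − 0.43614)/0.43614 ÷ (330/365) = 3.69%.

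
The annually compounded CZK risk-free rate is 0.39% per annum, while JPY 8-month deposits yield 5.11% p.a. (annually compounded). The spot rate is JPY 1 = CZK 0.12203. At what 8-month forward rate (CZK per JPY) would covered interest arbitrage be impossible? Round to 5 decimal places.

0.11835

T = 8/12 years.
CZK accumulates by (1 + 0.0039)^(8/12) = 1.0025983.
JPY accumulates by (1 + 0.0511)^(8/12) = 1.0337829.
So F = 0.12203 × 1.0025983 / 1.0337829 = 0.1183489 (CZK/JPY).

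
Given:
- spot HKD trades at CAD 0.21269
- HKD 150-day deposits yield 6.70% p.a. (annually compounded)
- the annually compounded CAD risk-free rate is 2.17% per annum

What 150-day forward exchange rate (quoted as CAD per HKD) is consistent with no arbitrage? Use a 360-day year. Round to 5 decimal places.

T = 150/360 years.
CAD accumulates by (1 + 0.0217)^(150/360) = 1.0089851.
Growth of 1 HKD over T: (1 + 0.0670)^(150/360) = 1.0273896.
CIP: F = S · (grow CAD)/(grow HKD) = 0.21269 × 1.0089851/1.0273896 = 0.2088799 CAD per HKD.

0.20888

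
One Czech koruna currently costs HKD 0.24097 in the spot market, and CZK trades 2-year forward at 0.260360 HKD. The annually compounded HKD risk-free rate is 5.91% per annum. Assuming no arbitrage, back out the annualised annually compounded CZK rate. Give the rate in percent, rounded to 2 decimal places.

T = 2 years.
By CIP, F/S equals the HKD-to-CZK growth ratio: 0.26036/0.24097 = 1.0804664.
HKD growth factor: (1 + 0.0591)^2 = 1.1216928.
Hence g_CZK = 1.0381561.
Annualise: 1.0381561^(1/2) − 1 = 0.018899 = 1.89%.

1.89%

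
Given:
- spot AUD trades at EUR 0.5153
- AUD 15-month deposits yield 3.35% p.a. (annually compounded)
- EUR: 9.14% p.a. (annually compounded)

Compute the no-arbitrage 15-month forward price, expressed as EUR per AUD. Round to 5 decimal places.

0.55164

T = 15/12 years.
EUR accumulates by (1 + 0.0914)^(15/12) = 1.1155266.
AUD accumulates by (1 + 0.0335)^(15/12) = 1.0420489.
CIP: F = S · (grow EUR)/(grow AUD) = 0.5153 × 1.1155266/1.0420489 = 0.5516352 EUR per AUD.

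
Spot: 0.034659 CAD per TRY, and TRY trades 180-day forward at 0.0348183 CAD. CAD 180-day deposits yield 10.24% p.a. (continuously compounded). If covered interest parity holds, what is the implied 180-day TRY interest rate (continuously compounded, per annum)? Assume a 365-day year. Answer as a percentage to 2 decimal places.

9.31%

T = 180/365 years.
CIP gives F = S · g_CAD/g_TRY, so g_CAD/g_TRY = 0.0348183/0.034659 = 1.0045962.
CAD growth factor: e^(0.1024×180/365) = 1.0517954.
So the TRY growth factor = 1.0469833.
Take logs: ln 1.0469833 / (180/365) = 0.093101, so 9.31%.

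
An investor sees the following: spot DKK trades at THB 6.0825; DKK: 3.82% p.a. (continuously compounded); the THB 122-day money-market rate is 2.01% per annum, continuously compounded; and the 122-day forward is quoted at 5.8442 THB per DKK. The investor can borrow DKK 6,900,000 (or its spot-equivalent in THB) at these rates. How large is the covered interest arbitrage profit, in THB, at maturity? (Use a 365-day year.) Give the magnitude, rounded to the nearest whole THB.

THB 1,409,004

T = 122/365 years.
Invest the DKK and cover forward: 6,900,000 × 1.0128500809 × 5.8442 = THB 40,843,159.26.
Convert at spot and invest in THB: 6,900,000 × 6.0825 × 1.0067409749 = THB 42,252,163.66.
The quoted forward undervalues DKK, so borrow DKK, convert to THB at spot, deposit the THB at 2.01%, and buy DKK forward at 5.8442 to cover the loan.
The gap between the two covered legs is THB 1,409,004.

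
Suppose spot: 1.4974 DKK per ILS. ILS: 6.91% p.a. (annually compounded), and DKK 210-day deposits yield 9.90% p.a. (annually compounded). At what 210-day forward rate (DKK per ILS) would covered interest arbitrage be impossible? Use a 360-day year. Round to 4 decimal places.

1.5217

T = 210/360 years.
DKK accumulates by (1 + 0.0990)^(210/360) = 1.0566115.
ILS accumulates by (1 + 0.0691)^(210/360) = 1.0397462.
So F = 1.4974 × 1.0566115 / 1.0397462 = 1.521689 (DKK/ILS).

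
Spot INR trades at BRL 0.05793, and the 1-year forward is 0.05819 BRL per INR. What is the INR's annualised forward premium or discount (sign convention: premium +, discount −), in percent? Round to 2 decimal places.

T = 1 year.
Period premium: (0.05819 − 0.05793)/0.05793 = 0.0044882.
×(1/T) gives 0.45% p.a.

+0.45%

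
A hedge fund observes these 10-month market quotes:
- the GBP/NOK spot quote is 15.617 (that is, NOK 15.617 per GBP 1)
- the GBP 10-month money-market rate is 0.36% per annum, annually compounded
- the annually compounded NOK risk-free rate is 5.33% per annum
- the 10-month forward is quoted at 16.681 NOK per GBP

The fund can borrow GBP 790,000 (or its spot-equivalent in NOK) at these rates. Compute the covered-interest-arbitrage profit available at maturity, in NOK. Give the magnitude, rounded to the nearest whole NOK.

T = 10/12 years.
Keep in GBP, deliver into the forward: 790,000·1.0029991013·16.681 = NOK 13,217,512.13.
Swap to NOK now, deposit: 790,000·15.617·1.0442233577 = NOK 12,883,032.58.
The quoted forward overvalues GBP, so borrow NOK, buy GBP at spot, deposit the GBP at 0.36%, and sell the proceeds forward at 16.681.
Profit = 13,217,512.13 − 12,883,032.58 = NOK 334,480.

NOK 334,480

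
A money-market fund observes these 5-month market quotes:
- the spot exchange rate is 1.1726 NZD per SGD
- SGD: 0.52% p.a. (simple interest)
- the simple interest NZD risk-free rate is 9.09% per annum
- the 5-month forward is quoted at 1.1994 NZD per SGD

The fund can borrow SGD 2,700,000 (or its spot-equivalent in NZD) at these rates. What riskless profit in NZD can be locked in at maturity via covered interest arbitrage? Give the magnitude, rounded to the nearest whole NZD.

T = 5/12 years.
Keep in SGD, deliver into the forward: 2,700,000·1.002166667·1.1994 = NZD 3,245,396.49.
Swap to NZD now, deposit: 2,700,000·1.1726·1.037875 = NZD 3,285,933.01.
The quoted forward undervalues SGD, so borrow SGD, convert to NZD at spot, deposit the NZD at 9.09%, and buy SGD forward at 1.1994 to cover the loan.
The gap between the two covered legs is NZD 40,537.

NZD 40,537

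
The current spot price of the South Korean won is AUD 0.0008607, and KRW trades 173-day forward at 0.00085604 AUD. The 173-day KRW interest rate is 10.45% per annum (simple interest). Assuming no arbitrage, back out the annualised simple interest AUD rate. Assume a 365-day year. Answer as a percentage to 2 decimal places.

T = 173/365 years.
By CIP, F/S equals the AUD-to-KRW growth ratio: 0.00085604/0.0008607 = 0.9945858.
The KRW side grows by 1 + 0.1045×173/365 = 1.0495301.
That pins the AUD growth at 1.0438477.
(1.0438477 − 1)/T = 0.092511, i.e. 9.25%.

9.25%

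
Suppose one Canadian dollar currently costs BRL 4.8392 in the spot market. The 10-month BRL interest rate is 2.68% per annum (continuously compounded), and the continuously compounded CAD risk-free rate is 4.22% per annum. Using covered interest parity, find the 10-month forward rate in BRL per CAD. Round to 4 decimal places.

4.7775

T = 10/12 years.
BRL growth factor: e^(0.0268×10/12) = 1.0225846.
CAD growth factor: e^(0.0422×10/12) = 1.0357923.
Forward (BRL per CAD) = 4.8392 × 1.0225846 / 1.0357923 = 4.777494.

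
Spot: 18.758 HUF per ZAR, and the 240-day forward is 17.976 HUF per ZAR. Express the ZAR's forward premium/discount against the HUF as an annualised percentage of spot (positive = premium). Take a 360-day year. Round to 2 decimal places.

T = 240/360 years.
(F − S)/S = (17.976 − 18.758)/18.758 = -0.0416889.
×(1/T) gives -6.25% p.a.

-6.25%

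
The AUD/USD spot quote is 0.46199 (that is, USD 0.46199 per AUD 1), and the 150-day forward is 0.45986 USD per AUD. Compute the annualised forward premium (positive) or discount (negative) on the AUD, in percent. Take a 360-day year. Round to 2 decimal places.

T = 150/360 years.
Period premium: (0.45986 − 0.46199)/0.46199 = -0.0046105.
×(1/T) gives -1.11% p.a.

-1.11%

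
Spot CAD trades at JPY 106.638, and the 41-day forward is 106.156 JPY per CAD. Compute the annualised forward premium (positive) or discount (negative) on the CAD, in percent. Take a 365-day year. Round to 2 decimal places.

T = 41/365 years.
(F − S)/S = (106.156 − 106.638)/106.638 = -0.0045200.
Per annum: -0.0045200 / (41/365) = -0.040239 = -4.02%.

-4.02%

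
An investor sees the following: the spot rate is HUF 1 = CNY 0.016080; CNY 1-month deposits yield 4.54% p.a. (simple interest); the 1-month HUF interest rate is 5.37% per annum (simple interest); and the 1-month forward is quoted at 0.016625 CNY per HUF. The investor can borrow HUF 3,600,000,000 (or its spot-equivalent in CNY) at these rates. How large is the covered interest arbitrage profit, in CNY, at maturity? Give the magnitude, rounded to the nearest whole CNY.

T = 1/12 years.
Invest the HUF and cover forward: 3,600,000,000 × 1.004475 × 0.016625 = CNY 60,117,828.75.
Convert at spot and invest in CNY: 3,600,000,000 × 0.016080 × 1.0037833333 = CNY 58,107,009.60.
The quoted forward overvalues HUF, so borrow CNY, buy HUF at spot, deposit the HUF at 5.37%, and sell the proceeds forward at 0.016625.
Arbitrage profit = |60,117,828.75 − 58,107,009.60| = CNY 2,010,819.

CNY 2,010,819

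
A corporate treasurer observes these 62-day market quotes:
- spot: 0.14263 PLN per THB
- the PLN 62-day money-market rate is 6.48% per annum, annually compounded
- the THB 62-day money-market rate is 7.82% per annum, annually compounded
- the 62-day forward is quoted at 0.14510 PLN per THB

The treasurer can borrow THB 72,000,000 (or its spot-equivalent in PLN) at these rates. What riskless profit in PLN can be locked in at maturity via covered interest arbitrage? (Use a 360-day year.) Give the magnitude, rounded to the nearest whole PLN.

PLN 202,544

T = 62/360 years.
Keep in THB, deliver into the forward: 72,000,000·1.0130515628·0.14510 = PLN 10,583,552.29.
Swap to PLN now, deposit: 72,000,000·0.14263·1.0108719898 = PLN 10,381,008.38.
The quoted forward overvalues THB, so borrow PLN, buy THB at spot, deposit the THB at 7.82%, and sell the proceeds forward at 0.14510.
The gap between the two covered legs is PLN 202,544.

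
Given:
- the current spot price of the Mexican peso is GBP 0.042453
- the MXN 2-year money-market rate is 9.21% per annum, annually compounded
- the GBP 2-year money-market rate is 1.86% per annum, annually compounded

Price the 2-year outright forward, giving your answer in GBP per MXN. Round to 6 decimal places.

0.036931

T = 2 years.
GBP accumulates by (1 + 0.0186)^2 = 1.037546.
MXN accumulates by (1 + 0.0921)^2 = 1.1926824.
So F = 0.042453 × 1.037546 / 1.1926824 = 0.03693099 (GBP/MXN).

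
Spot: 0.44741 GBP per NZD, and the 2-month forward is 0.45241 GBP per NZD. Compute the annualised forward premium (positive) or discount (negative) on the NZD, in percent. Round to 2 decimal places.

T = 2/12 years.
NZD trades forward at +1.11754% vs spot over the period.
Per annum: 0.0111754 / (2/12) = 0.067052 = 6.71%.

+6.71%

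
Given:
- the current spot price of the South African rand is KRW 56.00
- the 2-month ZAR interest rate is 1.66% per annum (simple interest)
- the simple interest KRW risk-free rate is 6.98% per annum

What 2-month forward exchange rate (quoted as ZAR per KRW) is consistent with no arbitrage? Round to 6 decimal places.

T = 2/12 years.
KRW accumulates by 1 + 0.0698×2/12 = 1.0116333.
ZAR growth factor: 1 + 0.0166×2/12 = 1.0027667.
So F = 56.0 × 1.0116333 / 1.0027667 = 56.49516 (KRW/ZAR).
Quoted the other way: 1/56.49516 = 0.017701 ZAR per KRW.

0.017701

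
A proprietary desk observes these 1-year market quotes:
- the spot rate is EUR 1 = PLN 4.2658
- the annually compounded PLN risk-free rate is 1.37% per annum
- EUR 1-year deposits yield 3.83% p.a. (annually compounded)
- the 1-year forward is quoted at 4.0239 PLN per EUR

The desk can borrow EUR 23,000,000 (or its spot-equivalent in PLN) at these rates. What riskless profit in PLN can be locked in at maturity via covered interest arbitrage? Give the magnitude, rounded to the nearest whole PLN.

T = 1 year.
Route A — deposit EUR, sell forward: 23,000,000 × 1.038300 × 4.0239 = PLN 96,094,353.51.
Route B — convert at spot, deposit PLN: 23,000,000 × 4.2658 × 1.013700 = PLN 99,457,553.58.
The quoted forward undervalues EUR, so borrow EUR, convert to PLN at spot, deposit the PLN at 1.37%, and buy EUR forward at 4.0239 to cover the loan.
The gap between the two covered legs is PLN 3,363,200.

PLN 3,363,200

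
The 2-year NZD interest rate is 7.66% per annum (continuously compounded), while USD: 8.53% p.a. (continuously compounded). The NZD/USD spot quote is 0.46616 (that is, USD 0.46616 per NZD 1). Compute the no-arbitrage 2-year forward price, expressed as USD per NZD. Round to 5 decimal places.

T = 2 years.
Growth of 1 USD over T: e^(0.0853×2) = 1.1860162.
NZD growth factor: e^(0.0766×2) = 1.1655581.
So F = 0.46616 × 1.1860162 / 1.1655581 = 0.4743421 (USD/NZD).

0.47434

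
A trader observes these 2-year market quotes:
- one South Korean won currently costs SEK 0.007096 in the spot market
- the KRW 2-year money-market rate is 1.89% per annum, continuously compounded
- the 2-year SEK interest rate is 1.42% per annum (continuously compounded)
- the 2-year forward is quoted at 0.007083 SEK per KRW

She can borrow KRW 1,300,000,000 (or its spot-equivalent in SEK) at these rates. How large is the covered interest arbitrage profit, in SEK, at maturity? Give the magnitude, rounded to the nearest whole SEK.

T = 2 years.
Keep in KRW, deliver into the forward: 1,300,000,000·1.038523507·0.007083 = SEK 9,562,620.60.
Swap to SEK now, deposit: 1,300,000,000·0.007096·1.028807125 = SEK 9,490,539.97.
The quoted forward overvalues KRW, so borrow SEK, buy KRW at spot, deposit the KRW at 1.89%, and sell the proceeds forward at 0.007083.
Profit = 9,562,620.60 − 9,490,539.97 = SEK 72,081.

SEK 72,081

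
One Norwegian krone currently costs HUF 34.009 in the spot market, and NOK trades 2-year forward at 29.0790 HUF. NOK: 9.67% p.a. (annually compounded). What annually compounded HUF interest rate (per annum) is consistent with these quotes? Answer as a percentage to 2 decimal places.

1.41%

T = 2 years.
CIP gives F = S · g_HUF/g_NOK, so g_HUF/g_NOK = 29.079/34.009 = 0.8550384.
The NOK side grows by (1 + 0.0967)^2 = 1.2027509.
So the HUF growth factor = 1.0283982.
r = 1.0283982^(1/2) − 1 = 0.014100 → 1.41%.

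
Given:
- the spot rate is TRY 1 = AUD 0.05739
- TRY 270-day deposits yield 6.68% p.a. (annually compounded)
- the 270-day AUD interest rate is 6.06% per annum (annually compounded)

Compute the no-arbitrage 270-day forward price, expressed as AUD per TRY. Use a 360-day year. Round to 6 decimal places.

T = 270/360 years.
AUD accumulates by (1 + 0.0606)^(270/360) = 1.0451141.
TRY growth factor: (1 + 0.0668)^(270/360) = 1.0496929.
So F = 0.05739 × 1.0451141 / 1.0496929 = 0.05713966 (AUD/TRY).

0.057140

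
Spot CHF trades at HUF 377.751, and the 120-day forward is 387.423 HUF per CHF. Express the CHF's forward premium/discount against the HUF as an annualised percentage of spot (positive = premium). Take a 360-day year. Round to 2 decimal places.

T = 120/360 years.
CHF trades forward at +2.56042% vs spot over the period.
Annualise by dividing by T: 0.0256042 / (120/360) = 0.076813 → 7.68%.

+7.68%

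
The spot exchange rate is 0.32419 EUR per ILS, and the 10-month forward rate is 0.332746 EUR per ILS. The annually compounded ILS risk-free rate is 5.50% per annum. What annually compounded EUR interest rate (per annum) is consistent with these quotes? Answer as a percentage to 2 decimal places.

T = 10/12 years.
F/S = 0.332746/0.32419 = 1.0263919 = (growth of EUR) / (growth of ILS).
ILS growth factor: (1 + 0.0550)^(10/12) = 1.0456276.
That pins the EUR growth at 1.0732237.
Annualise: 1.0732237^(12/10) − 1 = 0.088500 = 8.85%.

8.85%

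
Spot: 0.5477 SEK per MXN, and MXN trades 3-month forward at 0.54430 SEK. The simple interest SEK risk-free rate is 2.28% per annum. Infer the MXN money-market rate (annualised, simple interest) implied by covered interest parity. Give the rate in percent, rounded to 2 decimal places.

T = 3/12 years.
By CIP, F/S equals the SEK-to-MXN growth ratio: 0.5443/0.5477 = 0.9937922.
SEK growth factor: 1 + 0.0228×3/12 = 1.005700.
So the MXN growth factor = 1.0119822.
r = (1.0119822 − 1)/(3/12) = 0.047929 → 4.79%.

4.79%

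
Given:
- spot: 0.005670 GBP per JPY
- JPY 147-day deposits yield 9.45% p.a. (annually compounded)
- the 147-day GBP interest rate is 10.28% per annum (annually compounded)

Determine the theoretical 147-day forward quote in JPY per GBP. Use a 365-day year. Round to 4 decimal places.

175.8310

T = 147/365 years.
GBP accumulates by (1 + 0.1028)^(147/365) = 1.040195888.
JPY growth factor: (1 + 0.0945)^(147/365) = 1.037035794.
Forward (GBP per JPY) = 0.00567 × 1.040195888 / 1.037035794 = 0.00568727783.
Quoted the other way: 1/0.00568727783 = 175.8310 JPY per GBP.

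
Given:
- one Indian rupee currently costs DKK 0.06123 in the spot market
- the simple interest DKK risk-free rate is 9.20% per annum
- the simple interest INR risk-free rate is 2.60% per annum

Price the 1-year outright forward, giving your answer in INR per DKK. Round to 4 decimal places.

T = 1 year.
DKK accumulates by 1 + 0.0920×1 = 1.092000.
INR accumulates by 1 + 0.0260×1 = 1.026000.
So F = 0.06123 × 1.092000 / 1.026000 = 0.065168772 (DKK/INR).
Quoted the other way: 1/0.065168772 = 15.3448 INR per DKK.

15.3448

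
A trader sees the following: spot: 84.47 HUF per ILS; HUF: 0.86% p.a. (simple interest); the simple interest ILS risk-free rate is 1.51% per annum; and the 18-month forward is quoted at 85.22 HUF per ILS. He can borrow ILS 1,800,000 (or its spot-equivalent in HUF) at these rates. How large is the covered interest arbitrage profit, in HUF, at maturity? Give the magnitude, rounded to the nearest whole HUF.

T = 18/12 years.
Keep in ILS, deliver into the forward: 1,800,000·1.022650·85.22 = HUF 156,870,419.40.
Swap to HUF now, deposit: 1,800,000·84.47·1.012900 = HUF 154,007,393.40.
The quoted forward overvalues ILS, so borrow HUF, buy ILS at spot, deposit the ILS at 1.51%, and sell the proceeds forward at 85.22.
The gap between the two covered legs is HUF 2,863,026.

HUF 2,863,026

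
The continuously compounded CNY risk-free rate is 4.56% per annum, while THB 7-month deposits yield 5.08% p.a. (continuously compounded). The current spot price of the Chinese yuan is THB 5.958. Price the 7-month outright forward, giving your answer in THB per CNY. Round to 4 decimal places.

T = 7/12 years.
THB growth factor: e^(0.0508×7/12) = 1.0300768.
Growth of 1 CNY over T: e^(0.0456×7/12) = 1.0269569.
So F = 5.958 × 1.0300768 / 1.0269569 = 5.976100 (THB/CNY).

5.9761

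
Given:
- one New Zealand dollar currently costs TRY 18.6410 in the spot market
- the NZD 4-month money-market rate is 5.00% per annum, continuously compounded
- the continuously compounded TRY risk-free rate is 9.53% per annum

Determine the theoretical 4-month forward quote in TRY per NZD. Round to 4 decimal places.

18.9246

T = 4/12 years.
Growth of 1 TRY over T: e^(0.0953×4/12) = 1.03227661.
Growth of 1 NZD over T: e^(0.0500×4/12) = 1.01680633.
Forward (TRY per NZD) = 18.641 × 1.03227661 / 1.01680633 = 18.924615.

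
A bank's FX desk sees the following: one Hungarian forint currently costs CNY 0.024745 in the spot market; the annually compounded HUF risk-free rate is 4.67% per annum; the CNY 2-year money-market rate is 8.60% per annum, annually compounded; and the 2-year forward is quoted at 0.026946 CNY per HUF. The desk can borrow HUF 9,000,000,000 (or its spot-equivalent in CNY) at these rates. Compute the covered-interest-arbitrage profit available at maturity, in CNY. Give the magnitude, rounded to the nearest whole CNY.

T = 2 years.
Invest the HUF and cover forward: 9,000,000,000 × 1.09558089 × 0.026946 = CNY 265,693,703.96.
Convert at spot and invest in CNY: 9,000,000,000 × 0.024745 × 1.179396 = CNY 262,657,386.18.
The quoted forward overvalues HUF, so borrow CNY, buy HUF at spot, deposit the HUF at 4.67%, and sell the proceeds forward at 0.026946.
Profit = 265,693,703.96 − 262,657,386.18 = CNY 3,036,318.

CNY 3,036,318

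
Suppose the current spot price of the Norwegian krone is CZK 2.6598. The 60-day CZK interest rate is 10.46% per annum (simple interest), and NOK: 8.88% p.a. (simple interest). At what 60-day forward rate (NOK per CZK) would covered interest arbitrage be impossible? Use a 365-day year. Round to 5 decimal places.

0.37501

T = 60/365 years.
CZK accumulates by 1 + 0.1046×60/365 = 1.0171945.
NOK growth factor: 1 + 0.0888×60/365 = 1.0145973.
Forward (CZK per NOK) = 2.6598 × 1.0171945 / 1.0145973 = 2.666609.
Quoted the other way: 1/2.666609 = 0.37501 NOK per CZK.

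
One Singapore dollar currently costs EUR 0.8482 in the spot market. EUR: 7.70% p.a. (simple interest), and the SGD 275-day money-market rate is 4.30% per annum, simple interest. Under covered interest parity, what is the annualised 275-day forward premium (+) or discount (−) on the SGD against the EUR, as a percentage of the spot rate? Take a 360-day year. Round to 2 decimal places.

+3.29%

T = 275/360 years.
F = S · g_EUR/g_SGD = 0.8482 × 1.0588194/1.0328472 = 0.8695290.
(F − S)/S ÷ T = (0.8695290 − 0.8482)/0.8482/(275/360) = 0.032919 → 3.29%.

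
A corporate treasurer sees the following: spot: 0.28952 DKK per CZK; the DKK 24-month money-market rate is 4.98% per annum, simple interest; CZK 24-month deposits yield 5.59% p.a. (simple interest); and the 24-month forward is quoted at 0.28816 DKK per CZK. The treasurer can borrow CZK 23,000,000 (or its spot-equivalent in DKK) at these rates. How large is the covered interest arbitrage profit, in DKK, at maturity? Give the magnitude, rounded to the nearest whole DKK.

T = 2 years.
Invest the CZK and cover forward: 23,000,000 × 1.111800 × 0.28816 = DKK 7,368,654.62.
Convert at spot and invest in DKK: 23,000,000 × 0.28952 × 1.099600 = DKK 7,322,192.42.
The quoted forward overvalues CZK, so borrow DKK, buy CZK at spot, deposit the CZK at 5.59%, and sell the proceeds forward at 0.28816.
Profit = 7,368,654.62 − 7,322,192.42 = DKK 46,462.

DKK 46,462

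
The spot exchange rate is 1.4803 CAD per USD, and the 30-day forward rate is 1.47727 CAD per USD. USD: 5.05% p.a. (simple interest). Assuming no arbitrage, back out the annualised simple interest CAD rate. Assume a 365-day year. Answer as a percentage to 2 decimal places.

T = 30/365 years.
CIP gives F = S · g_CAD/g_USD, so g_CAD/g_USD = 1.47727/1.4803 = 0.9979531.
The USD side grows by 1 + 0.0505×30/365 = 1.0041507.
That pins the CAD growth at 1.0020953.
r = (1.0020953 − 1)/(30/365) = 0.025493 → 2.55%.

2.55%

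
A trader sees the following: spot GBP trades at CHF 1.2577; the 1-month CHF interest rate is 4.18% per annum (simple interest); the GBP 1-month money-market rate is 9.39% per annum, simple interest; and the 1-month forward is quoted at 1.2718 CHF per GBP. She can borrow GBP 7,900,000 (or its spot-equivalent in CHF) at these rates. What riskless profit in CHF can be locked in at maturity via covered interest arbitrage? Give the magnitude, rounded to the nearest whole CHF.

CHF 155,400

T = 1/12 years.
Route A — deposit GBP, sell forward: 7,900,000 × 1.007825 × 1.2718 = CHF 10,125,839.50.
Route B — convert at spot, deposit CHF: 7,900,000 × 1.2577 × 1.0034833333 = CHF 9,970,439.81.
The quoted forward overvalues GBP, so borrow CHF, buy GBP at spot, deposit the GBP at 9.39%, and sell the proceeds forward at 1.2718.
Arbitrage profit = |10,125,839.50 − 9,970,439.81| = CHF 155,400.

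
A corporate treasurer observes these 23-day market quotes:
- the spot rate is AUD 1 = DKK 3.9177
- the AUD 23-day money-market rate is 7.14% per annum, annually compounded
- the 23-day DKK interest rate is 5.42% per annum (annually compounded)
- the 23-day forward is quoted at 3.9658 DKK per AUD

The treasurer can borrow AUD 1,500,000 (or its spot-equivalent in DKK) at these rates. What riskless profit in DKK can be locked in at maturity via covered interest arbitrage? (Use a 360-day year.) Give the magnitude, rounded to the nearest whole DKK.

DKK 78,569

T = 23/360 years.
Route A — deposit AUD, sell forward: 1,500,000 × 1.004415896 × 3.9658 = DKK 5,974,968.84.
Route B — convert at spot, deposit DKK: 1,500,000 × 3.9177 × 1.003377887 = DKK 5,896,400.32.
The quoted forward overvalues AUD, so borrow DKK, buy AUD at spot, deposit the AUD at 7.14%, and sell the proceeds forward at 3.9658.
The gap between the two covered legs is DKK 78,569.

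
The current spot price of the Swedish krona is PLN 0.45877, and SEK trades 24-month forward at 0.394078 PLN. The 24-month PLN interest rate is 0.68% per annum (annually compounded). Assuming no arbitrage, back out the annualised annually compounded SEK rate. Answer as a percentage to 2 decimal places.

8.63%

T = 2 years.
F/S = 0.394078/0.45877 = 0.8589882 = (growth of PLN) / (growth of SEK).
PLN growth factor: (1 + 0.0068)^2 = 1.0136462.
So the SEK growth factor = 1.1800467.
r = 1.1800467^(1/2) − 1 = 0.086300 → 8.63%.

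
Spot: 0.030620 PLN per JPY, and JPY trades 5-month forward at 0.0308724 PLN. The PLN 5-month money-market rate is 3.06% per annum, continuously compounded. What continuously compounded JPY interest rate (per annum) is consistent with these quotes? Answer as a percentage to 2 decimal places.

1.09%

T = 5/12 years.
CIP gives F = S · g_PLN/g_JPY, so g_PLN/g_JPY = 0.0308724/0.03062 = 1.0082430.
The PLN side grows by e^(0.0306×5/12) = 1.0128316.
So the JPY growth factor = 1.0045511.
r = ln(1.0045511)/(5/12) = 0.010898 → 1.09%.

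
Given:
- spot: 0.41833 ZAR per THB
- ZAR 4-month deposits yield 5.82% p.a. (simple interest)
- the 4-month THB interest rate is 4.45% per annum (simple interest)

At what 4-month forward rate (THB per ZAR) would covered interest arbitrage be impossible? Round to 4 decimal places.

2.3797

T = 4/12 years.
Growth of 1 ZAR over T: 1 + 0.0582×4/12 = 1.019400.
Growth of 1 THB over T: 1 + 0.0445×4/12 = 1.0148333.
CIP: F = S · (grow ZAR)/(grow THB) = 0.41833 × 1.019400/1.0148333 = 0.4202125 ZAR per THB.
Invert for THB per ZAR: 1 / 0.4202125 = 2.3797.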